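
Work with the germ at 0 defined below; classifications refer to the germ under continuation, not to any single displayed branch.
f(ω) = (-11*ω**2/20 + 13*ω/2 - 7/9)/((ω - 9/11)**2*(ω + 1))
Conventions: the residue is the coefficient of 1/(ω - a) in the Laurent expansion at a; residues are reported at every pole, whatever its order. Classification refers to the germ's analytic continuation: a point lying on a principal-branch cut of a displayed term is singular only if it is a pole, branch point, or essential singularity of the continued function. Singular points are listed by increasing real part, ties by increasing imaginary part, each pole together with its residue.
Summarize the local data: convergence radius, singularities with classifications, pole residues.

Denominator factor (ω - 9/11)^2: pole of order 2 at 9/11, modulus 9/11.
Denominator factor (ω + 1): pole of order 1 at -1, modulus 1.
The radius of convergence is the smallest modulus among the singular points: 9/11.
At the order-1 pole -1 set g(ω) = (ω - (-1))*f(ω) = (-11*ω**2/20 + 13*ω/2 - 7/9)/(ω - 9/11)**2.
Simple pole: residue = g(a) at a = -1, which is -170489/72000.
At the order-2 pole 9/11 set g(ω) = (ω - (9/11))^2*f(ω) = (-11*ω**2/20 + 13*ω/2 - 7/9)/(ω + 1).
Order-2 pole: residue = g'(a); g'(9/11) = 130889/72000, so the residue is 130889/72000.
List the singular points by increasing real part (a conjugate pair: the negative imaginary part first).

Radius of convergence at 0: 9/11.
At -1: a pole of order 1; residue -170489/72000.
At 9/11: a pole of order 2; residue 130889/72000.


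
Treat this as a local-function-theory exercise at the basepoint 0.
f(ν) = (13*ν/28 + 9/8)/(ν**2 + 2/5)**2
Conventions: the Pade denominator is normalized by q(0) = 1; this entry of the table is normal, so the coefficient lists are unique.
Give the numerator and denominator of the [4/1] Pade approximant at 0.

The Pade approximant has numerator coefficients [225/32, 0, -513025/14112, 0, 7779875/56448]; denominator coefficients [1, -26/63].

Taylor coefficients needed (expand at 0): a_0 = 225/32, a_1 = 325/112, a_2 = -1125/32, a_3 = -1625/112, a_4 = 16875/128, a_5 = 24375/448.
Write the denominator as Q(ν) = 1 + q1*ν. Requiring Q*f - P = O(ν^6) with deg P <= 4 kills the coefficients of ν^5..ν^5 in Q*f:
  ν^5: a_5 + q1*a_4 = 0, i.e. 24375/448 + (16875/128)*q1 = 0.
Solving this linear system: q1 = -26/63.
The numerator is Q*f truncated at degree 4: P0 = a_0 = 225/32; P1 = a_1 + q1*a_0 = 0; P2 = a_2 + q1*a_1 = -513025/14112; P3 = a_3 + q1*a_2 = 0; P4 = a_4 + q1*a_3 = 7779875/56448.


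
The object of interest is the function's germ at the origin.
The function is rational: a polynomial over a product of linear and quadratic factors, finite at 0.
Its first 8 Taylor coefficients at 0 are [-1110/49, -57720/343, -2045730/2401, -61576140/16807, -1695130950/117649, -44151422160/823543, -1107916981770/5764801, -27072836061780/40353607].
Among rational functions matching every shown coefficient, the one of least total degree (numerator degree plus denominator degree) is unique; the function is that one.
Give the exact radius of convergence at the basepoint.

No rational of total degree below 3 reproduces all 8 coefficients; solving the [0/3] Pade equations on them gives f(d) = 37/(21*(d - 7/10)*(d - 1/3)**2), whose expansion matches every shown term.
Denominator factor (d - 1/3)^2: pole of order 2 at 1/3, modulus 1/3.
Denominator factor (d - 7/10): pole of order 1 at 7/10, modulus 7/10.
The radius of convergence is the smallest modulus among the singular points: 1/3.

The radius of convergence is 1/3.


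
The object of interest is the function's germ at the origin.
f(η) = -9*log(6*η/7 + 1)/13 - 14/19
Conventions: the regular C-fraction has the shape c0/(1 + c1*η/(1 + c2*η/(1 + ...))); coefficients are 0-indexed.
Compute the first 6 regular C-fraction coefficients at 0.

The regular C-fraction coefficients are [-14/19, -513/637, 786/637, 13/262, 695/1834, 3144/24325].

Taylor coefficients (expand at 0): a_0 = -14/19, a_1 = -54/91, a_2 = 162/637, a_3 = -648/4459, a_4 = 2916/31213, a_5 = -69984/1092455.
c0 = a_0 = -14/19. Peel one level at a time: if S = 1 + c*η/S' with S'(0) = 1, then c is the η-coefficient of S and S' = c*η/(S - 1).
S_1 = c0/f = 1 + (-513/637)*η + (403218/405769)*η^2 + ...; c1 = -513/637.
S_2 = c1*η/(S_1 - 1) = 1 + (786/637)*η + (-3/49)*η^2 + ...; c2 = 786/637.
S_3 = c2*η/(S_2 - 1) = 1 + (13/262)*η + (-9035/480508)*η^2 + ...; c3 = 13/262.
S_4 = c3*η/(S_3 - 1) = 1 + (695/1834)*η + (-12/245)*η^2 + ...; c4 = 695/1834.
S_5 = c4*η/(S_4 - 1) = 1 + (3144/24325)*η + ...; c5 = 3144/24325.


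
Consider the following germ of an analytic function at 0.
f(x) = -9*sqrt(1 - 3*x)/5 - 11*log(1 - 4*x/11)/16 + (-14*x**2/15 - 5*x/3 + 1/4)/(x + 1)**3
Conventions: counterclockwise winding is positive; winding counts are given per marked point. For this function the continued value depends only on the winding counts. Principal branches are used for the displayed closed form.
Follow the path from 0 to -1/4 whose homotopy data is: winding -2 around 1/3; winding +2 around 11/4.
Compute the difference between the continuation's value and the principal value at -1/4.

Continued minus principal equals -(11/4)*pi*i.

The rational part is single-valued and drops out of the difference; each branch term changes only by its own monodromy.
(-11/16)*log(1 - x/(11/4)): each positive loop around 11/4 adds 2*pi*i to the log, so winding +2 contributes (-11/16)*(2)*2*pi*i = -(11/4)*pi*i.
(-9/5)*sqrt(1 - x/(1/3)): winding -2 is even, the square root returns to the same sheet, contribution 0.
Summing the contributions at x = -1/4 gives -(11/4)*pi*i.


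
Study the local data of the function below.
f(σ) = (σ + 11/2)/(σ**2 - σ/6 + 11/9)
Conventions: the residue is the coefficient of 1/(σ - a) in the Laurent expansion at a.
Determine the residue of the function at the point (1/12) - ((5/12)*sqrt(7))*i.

The factor σ**2 - σ/6 + 11/9 splits as (σ - a)(σ - a') with a = (1/12) - ((5/12)*sqrt(7))*i, a' = (1/12) + ((5/12)*sqrt(7))*i. At the order-1 pole a set g(σ) = (σ - a)*f(σ) = [σ + 11/2] / (σ - a').
Simple pole: residue = g(a) at a = (1/12) - ((5/12)*sqrt(7))*i, which is (1/2) + ((67/70)*sqrt(7))*i.

The residue is (1/2) + ((67/70)*sqrt(7))*i.


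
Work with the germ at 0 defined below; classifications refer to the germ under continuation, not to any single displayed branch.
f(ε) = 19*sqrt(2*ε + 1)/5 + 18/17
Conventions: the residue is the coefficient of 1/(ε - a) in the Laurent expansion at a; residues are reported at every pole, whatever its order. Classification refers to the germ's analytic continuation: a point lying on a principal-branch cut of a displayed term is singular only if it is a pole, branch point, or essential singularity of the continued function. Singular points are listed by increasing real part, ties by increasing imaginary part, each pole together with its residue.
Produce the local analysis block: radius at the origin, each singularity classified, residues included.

Radius of convergence at 0: 1/2.
At -1/2: an algebraic (square-root) branch point.

Branch term (19/5)*sqrt(1 - ε/(-1/2)): its argument vanishes at ε = -1/2, a square-root branch point, modulus 1/2.
The radius of convergence is the smallest modulus among the singular points: 1/2.


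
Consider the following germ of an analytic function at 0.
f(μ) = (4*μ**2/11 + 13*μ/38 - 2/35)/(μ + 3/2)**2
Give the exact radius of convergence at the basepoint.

The radius of convergence is 3/2.

Denominator factor (μ + 3/2)^2: pole of order 2 at -3/2, modulus 3/2.
The radius of convergence is the smallest modulus among the singular points: 3/2.


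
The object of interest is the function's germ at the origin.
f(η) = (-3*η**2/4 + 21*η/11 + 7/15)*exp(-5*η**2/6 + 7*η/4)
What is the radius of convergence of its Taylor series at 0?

The radius of convergence is infinite.

The factor exp(-5*η**2/6 + 7*η/4) is entire and contributes no finite singular point.
The polynomial part has no poles.
No finite singular points: the Taylor series at 0 converges everywhere.


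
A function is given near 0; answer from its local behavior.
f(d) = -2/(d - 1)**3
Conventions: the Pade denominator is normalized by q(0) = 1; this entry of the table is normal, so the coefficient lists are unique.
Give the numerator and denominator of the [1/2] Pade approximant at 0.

Taylor coefficients needed (expand at 0): a_0 = 2, a_1 = 6, a_2 = 12, a_3 = 20.
Write the denominator as Q(d) = 1 + q1*d + q2*d^2. Requiring Q*f - P = O(d^4) with deg P <= 1 kills the coefficients of d^2..d^3 in Q*f:
  d^2: a_2 + q1*a_1 + q2*a_0 = 0, i.e. 12 + (6)*q1 + (2)*q2 = 0.
  d^3: a_3 + q1*a_2 + q2*a_1 = 0, i.e. 20 + (12)*q1 + (6)*q2 = 0.
Solving this linear system: q1 = -8/3, q2 = 2.
The numerator is Q*f truncated at degree 1: P0 = a_0 = 2; P1 = a_1 + q1*a_0 = 2/3.

The Pade approximant has numerator coefficients [2, 2/3]; denominator coefficients [1, -8/3, 2].


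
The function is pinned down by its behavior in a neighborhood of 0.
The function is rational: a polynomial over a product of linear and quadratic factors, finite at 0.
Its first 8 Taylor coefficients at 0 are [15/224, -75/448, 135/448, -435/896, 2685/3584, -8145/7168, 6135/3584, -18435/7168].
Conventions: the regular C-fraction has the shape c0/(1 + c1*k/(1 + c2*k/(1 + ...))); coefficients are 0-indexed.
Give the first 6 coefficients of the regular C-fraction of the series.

The regular C-fraction coefficients are [15/224, 5/2, -7/10, 17/35, -45/476, 21/68].

Taylor coefficients (read off): a_0 = 15/224, a_1 = -75/448, a_2 = 135/448, a_3 = -435/896, a_4 = 2685/3584, a_5 = -8145/7168.
c0 = a_0 = 15/224. Peel one level at a time: if S = 1 + c*k/S' with S'(0) = 1, then c is the k-coefficient of S and S' = c*k/(S - 1).
S_1 = c0/f = 1 + (5/2)*k + (7/4)*k^2 + ...; c1 = 5/2.
S_2 = c1*k/(S_1 - 1) = 1 + (-7/10)*k + (17/50)*k^2 + ...; c2 = -7/10.
S_3 = c2*k/(S_2 - 1) = 1 + (17/35)*k + (9/196)*k^2 + ...; c3 = 17/35.
S_4 = c3*k/(S_3 - 1) = 1 + (-45/476)*k + (135/4624)*k^2 + ...; c4 = -45/476.
S_5 = c4*k/(S_4 - 1) = 1 + (21/68)*k + ...; c5 = 21/68.


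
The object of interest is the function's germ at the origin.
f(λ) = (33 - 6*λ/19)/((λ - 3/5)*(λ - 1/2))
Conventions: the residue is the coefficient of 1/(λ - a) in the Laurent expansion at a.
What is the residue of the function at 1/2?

The residue is -6240/19.

At the order-1 pole 1/2 set g(λ) = (λ - (1/2))*f(λ) = (33 - 6*λ/19)/(λ - 3/5).
Simple pole: residue = g(a) at a = 1/2, which is -6240/19.


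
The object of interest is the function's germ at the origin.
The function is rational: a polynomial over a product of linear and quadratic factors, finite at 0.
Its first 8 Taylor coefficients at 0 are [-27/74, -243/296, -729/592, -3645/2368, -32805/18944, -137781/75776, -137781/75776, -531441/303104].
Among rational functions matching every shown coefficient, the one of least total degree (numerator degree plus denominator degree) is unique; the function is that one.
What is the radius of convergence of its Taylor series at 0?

The radius of convergence is 4/3.

No rational of total degree below 3 reproduces all 8 coefficients; solving the [0/3] Pade equations on them gives f(v) = 32/(37*(v - 4/3)**3), whose expansion matches every shown term.
Denominator factor (v - 4/3)^3: pole of order 3 at 4/3, modulus 4/3.
The radius of convergence is the smallest modulus among the singular points: 4/3.


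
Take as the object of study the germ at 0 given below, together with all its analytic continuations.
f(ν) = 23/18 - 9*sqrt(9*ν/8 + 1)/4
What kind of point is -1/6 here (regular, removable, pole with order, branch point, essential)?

There is no denominator, hence no pole anywhere.
Branch term sqrt(1 - ν/(-8/9)): argument at -1/6 is 13/16, nonzero, so -1/6 is not its branch point (a point on a principal cut is still regular for the continued germ).
So the germ continues analytically to -1/6.

The point is a regular point.


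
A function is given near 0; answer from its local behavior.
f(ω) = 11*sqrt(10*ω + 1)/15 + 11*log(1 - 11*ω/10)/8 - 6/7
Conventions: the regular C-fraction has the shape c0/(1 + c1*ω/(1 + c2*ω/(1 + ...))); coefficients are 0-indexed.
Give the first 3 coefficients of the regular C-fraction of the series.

Taylor coefficients (expand at 0): a_0 = -13/105, a_1 = 517/240, a_2 = -47993/4800.
c0 = a_0 = -13/105. Peel one level at a time: if S = 1 + c*ω/S' with S'(0) = 1, then c is the ω-coefficient of S and S' = c*ω/(S - 1).
S_1 = c0/f = 1 + (3619/208)*ω + (48016353/216320)*ω^2 + ...; c1 = 3619/208.
S_2 = c1*ω/(S_1 - 1) = 1 + (-623589/48880)*ω + ...; c2 = -623589/48880.

The regular C-fraction coefficients are [-13/105, 3619/208, -623589/48880].


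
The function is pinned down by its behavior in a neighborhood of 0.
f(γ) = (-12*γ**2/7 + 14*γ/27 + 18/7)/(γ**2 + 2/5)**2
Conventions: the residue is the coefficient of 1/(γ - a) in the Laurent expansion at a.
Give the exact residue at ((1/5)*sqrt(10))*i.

The factor γ**2 + 2/5 splits as (γ - a)(γ - a') with a = ((1/5)*sqrt(10))*i, a' = -((1/5)*sqrt(10))*i. At the order-2 pole a set g(γ) = (γ - a)^2*f(γ) = [-12*γ**2/7 + 14*γ/27 + 18/7] / (γ - a')^2.
Order-2 pole: residue = g'(a); g'(((1/5)*sqrt(10))*i) = -((33/56)*sqrt(10))*i, so the residue is -((33/56)*sqrt(10))*i.

The residue is -((33/56)*sqrt(10))*i.


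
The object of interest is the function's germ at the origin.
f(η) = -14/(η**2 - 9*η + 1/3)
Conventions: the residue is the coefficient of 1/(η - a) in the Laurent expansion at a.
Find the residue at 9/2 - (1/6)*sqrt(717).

The residue is (14/239)*sqrt(717).

The factor η**2 - 9*η + 1/3 splits as (η - a)(η - a') with a = 9/2 - (1/6)*sqrt(717), a' = 9/2 + (1/6)*sqrt(717). At the order-1 pole a set g(η) = (η - a)*f(η) = [-14] / (η - a').
Simple pole: residue = g(a) at a = 9/2 - (1/6)*sqrt(717), which is (14/239)*sqrt(717).


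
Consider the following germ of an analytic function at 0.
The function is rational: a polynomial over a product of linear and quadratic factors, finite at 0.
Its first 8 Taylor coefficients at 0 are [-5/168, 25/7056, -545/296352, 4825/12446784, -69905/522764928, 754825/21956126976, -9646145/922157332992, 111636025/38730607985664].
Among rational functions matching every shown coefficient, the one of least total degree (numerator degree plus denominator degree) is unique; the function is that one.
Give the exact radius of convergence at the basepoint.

The radius of convergence is 7/2.

No rational of total degree below 2 reproduces all 8 coefficients; solving the [0/2] Pade equations on them gives f(v) = 5/(8*(v - 6)*(v + 7/2)), whose expansion matches every shown term.
Denominator factor (v - 6): pole of order 1 at 6, modulus 6.
Denominator factor (v + 7/2): pole of order 1 at -7/2, modulus 7/2.
The radius of convergence is the smallest modulus among the singular points: 7/2.


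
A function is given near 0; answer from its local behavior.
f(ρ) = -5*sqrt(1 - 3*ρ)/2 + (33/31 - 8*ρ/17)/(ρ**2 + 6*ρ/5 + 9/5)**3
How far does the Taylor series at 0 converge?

The radius of convergence is 1/3.

Denominator factor (ρ**2 + 6*ρ/5 + 9/5)^3: discriminant -144/25, complex-conjugate roots (-3/5) + (6/5)*i and (-3/5) - (6/5)*i; poles of order 3, moduli (3/5)*sqrt(5) and (3/5)*sqrt(5).
Branch term (-5/2)*sqrt(1 - ρ/(1/3)): its argument vanishes at ρ = 1/3, a square-root branch point, modulus 1/3.
The radius of convergence is the smallest modulus among the singular points: 1/3.


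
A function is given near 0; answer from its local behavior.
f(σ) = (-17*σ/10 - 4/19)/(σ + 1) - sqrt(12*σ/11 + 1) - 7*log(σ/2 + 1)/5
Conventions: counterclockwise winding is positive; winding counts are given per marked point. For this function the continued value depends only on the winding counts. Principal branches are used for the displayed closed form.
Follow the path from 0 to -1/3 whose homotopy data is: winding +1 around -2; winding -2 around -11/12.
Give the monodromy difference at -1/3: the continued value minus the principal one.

The rational part is single-valued and drops out of the difference; each branch term changes only by its own monodromy.
(-7/5)*log(1 - σ/(-2)): each positive loop around -2 adds 2*pi*i to the log, so winding +1 contributes (-7/5)*(1)*2*pi*i = -(14/5)*pi*i.
(-1)*sqrt(1 - σ/(-11/12)): winding -2 is even, the square root returns to the same sheet, contribution 0.
Summing the contributions at σ = -1/3 gives -(14/5)*pi*i.

Continued minus principal equals -(14/5)*pi*i.


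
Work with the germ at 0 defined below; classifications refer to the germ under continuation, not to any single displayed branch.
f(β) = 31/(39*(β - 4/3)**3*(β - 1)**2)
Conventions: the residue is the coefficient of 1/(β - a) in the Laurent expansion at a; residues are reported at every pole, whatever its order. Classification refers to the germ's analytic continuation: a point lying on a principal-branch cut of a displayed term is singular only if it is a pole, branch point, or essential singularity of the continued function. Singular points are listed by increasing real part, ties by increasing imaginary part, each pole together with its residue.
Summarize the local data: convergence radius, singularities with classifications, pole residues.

Radius of convergence at 0: 1.
At 1: a pole of order 2; residue -2511/13.
At 4/3: a pole of order 3; residue 2511/13.

Denominator factor (β - 1)^2: pole of order 2 at 1, modulus 1.
Denominator factor (β - 4/3)^3: pole of order 3 at 4/3, modulus 4/3.
The radius of convergence is the smallest modulus among the singular points: 1.
At the order-2 pole 1 set g(β) = (β - (1))^2*f(β) = 31/(39*(β - 4/3)**3).
Order-2 pole: residue = g'(a); g'(1) = -2511/13, so the residue is -2511/13.
At the order-3 pole 4/3 set g(β) = (β - (4/3))^3*f(β) = 31/(39*(β - 1)**2).
Order-3 pole: residue = g''(a)/2; g''(4/3) = 5022/13, so the residue is 2511/13.
List the singular points by increasing real part (a conjugate pair: the negative imaginary part first).


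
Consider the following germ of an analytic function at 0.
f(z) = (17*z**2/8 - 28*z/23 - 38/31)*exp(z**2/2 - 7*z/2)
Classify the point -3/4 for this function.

There is no denominator, hence no pole anywhere.
The factor exp(z**2/2 - 7*z/2) is entire.
So the germ continues analytically to -3/4.

The point is a regular point.


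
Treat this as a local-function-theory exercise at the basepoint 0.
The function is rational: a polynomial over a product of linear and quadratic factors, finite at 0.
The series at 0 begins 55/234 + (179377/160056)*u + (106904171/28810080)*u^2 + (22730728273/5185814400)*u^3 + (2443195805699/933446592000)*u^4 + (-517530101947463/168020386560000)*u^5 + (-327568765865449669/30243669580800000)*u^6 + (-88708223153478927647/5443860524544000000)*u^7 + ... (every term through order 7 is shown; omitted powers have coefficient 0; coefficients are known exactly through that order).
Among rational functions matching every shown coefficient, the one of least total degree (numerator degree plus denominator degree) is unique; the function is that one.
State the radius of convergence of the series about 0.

The radius of convergence is (1/11)*sqrt(66).

No rational of total degree below 5 reproduces all 8 coefficients; solving the [2/3] Pade equations on them gives f(u) = (11*u**2/5 + 29*u/38 + 3/13)/((u + 9/5)*(u**2 - 11*u/10 + 6/11)), whose expansion matches every shown term.
Denominator factor (u**2 - 11*u/10 + 6/11): discriminant -1069/1100, complex-conjugate roots (11/20) + ((1/220)*sqrt(11759))*i and (11/20) - ((1/220)*sqrt(11759))*i; poles of order 1, moduli (1/11)*sqrt(66) and (1/11)*sqrt(66).
Denominator factor (u + 9/5): pole of order 1 at -9/5, modulus 9/5.
The radius of convergence is the smallest modulus among the singular points: (1/11)*sqrt(66).


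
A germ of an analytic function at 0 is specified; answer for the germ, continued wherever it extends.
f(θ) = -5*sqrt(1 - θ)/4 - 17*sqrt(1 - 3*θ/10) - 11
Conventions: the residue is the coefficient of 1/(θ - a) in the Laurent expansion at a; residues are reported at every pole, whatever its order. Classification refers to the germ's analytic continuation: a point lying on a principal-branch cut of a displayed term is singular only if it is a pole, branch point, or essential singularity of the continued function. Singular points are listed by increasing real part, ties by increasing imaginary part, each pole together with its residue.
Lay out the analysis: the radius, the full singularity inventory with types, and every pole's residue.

Branch term (-17)*sqrt(1 - θ/(10/3)): its argument vanishes at θ = 10/3, a square-root branch point, modulus 10/3.
Branch term (-5/4)*sqrt(1 - θ/(1)): its argument vanishes at θ = 1, a square-root branch point, modulus 1.
The radius of convergence is the smallest modulus among the singular points: 1.
List the singular points by increasing real part (a conjugate pair: the negative imaginary part first).

Radius of convergence at 0: 1.
At 1: an algebraic (square-root) branch point.
At 10/3: an algebraic (square-root) branch point.


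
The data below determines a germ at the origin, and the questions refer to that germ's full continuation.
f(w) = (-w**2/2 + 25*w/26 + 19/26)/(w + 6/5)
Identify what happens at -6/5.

The denominator factor w + 6/5 vanishes at -6/5 and appears to the power 1; the numerator there equals -743/650, nonzero, and no other factor vanishes.
Hence a pole whose order is the multiplicity, 1.

The point is a pole of order 1.


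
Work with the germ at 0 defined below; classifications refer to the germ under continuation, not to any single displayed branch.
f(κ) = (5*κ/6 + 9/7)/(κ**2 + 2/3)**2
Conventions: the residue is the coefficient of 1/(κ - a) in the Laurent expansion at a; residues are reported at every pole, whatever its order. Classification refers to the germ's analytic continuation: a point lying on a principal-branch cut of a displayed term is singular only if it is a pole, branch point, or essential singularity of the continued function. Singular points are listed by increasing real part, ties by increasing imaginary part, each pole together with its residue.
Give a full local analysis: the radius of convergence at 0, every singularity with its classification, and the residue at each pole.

Radius of convergence at 0: (1/3)*sqrt(6).
At -((1/3)*sqrt(6))*i: a pole of order 2; residue ((27/112)*sqrt(6))*i.
At ((1/3)*sqrt(6))*i: a pole of order 2; residue -((27/112)*sqrt(6))*i.

Denominator factor (κ**2 + 2/3)^2: discriminant -8/3, complex-conjugate roots ((1/3)*sqrt(6))*i and -((1/3)*sqrt(6))*i; poles of order 2, moduli (1/3)*sqrt(6) and (1/3)*sqrt(6).
The radius of convergence is the smallest modulus among the singular points: (1/3)*sqrt(6).
The factor κ**2 + 2/3 splits as (κ - a)(κ - a') with a = -((1/3)*sqrt(6))*i, a' = ((1/3)*sqrt(6))*i. At the order-2 pole a set g(κ) = (κ - a)^2*f(κ) = [5*κ/6 + 9/7] / (κ - a')^2.
Order-2 pole: residue = g'(a); g'(-((1/3)*sqrt(6))*i) = ((27/112)*sqrt(6))*i, so the residue is ((27/112)*sqrt(6))*i.
The factor κ**2 + 2/3 splits as (κ - a)(κ - a') with a = ((1/3)*sqrt(6))*i, a' = -((1/3)*sqrt(6))*i. At the order-2 pole a set g(κ) = (κ - a)^2*f(κ) = [5*κ/6 + 9/7] / (κ - a')^2.
Order-2 pole: residue = g'(a); g'(((1/3)*sqrt(6))*i) = -((27/112)*sqrt(6))*i, so the residue is -((27/112)*sqrt(6))*i.
List the singular points by increasing real part (a conjugate pair: the negative imaginary part first).


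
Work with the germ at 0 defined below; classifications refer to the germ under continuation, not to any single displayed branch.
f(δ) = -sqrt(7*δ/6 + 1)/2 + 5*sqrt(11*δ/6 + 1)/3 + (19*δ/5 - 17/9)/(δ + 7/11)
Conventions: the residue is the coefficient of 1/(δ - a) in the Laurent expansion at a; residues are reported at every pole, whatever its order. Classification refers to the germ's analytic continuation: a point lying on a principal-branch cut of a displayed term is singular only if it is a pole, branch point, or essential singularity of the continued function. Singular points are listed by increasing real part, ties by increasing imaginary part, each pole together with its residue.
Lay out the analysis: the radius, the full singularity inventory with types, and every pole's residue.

Denominator factor (δ + 7/11): pole of order 1 at -7/11, modulus 7/11.
Branch term (5/3)*sqrt(1 - δ/(-6/11)): its argument vanishes at δ = -6/11, a square-root branch point, modulus 6/11.
Branch term (-1/2)*sqrt(1 - δ/(-6/7)): its argument vanishes at δ = -6/7, a square-root branch point, modulus 6/7.
The radius of convergence is the smallest modulus among the singular points: 6/11.
The branch terms are analytic at -7/11 and contribute nothing to the residue; only the rational part matters.
At the order-1 pole -7/11 set g(δ) = (δ - (-7/11))*(rational part) = 19*δ/5 - 17/9.
Simple pole: residue = g(a) at a = -7/11, which is -2132/495.
List the singular points by increasing real part (a conjugate pair: the negative imaginary part first).

Radius of convergence at 0: 6/11.
At -6/7: an algebraic (square-root) branch point.
At -7/11: a pole of order 1; residue -2132/495.
At -6/11: an algebraic (square-root) branch point.


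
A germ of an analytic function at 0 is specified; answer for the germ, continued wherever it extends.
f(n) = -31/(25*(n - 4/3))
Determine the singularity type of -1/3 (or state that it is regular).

The point is a regular point.

Denominator factors: n - 4/3 = -5/3 at n = -1/3 — none vanishes.
So the germ continues analytically to -1/3.


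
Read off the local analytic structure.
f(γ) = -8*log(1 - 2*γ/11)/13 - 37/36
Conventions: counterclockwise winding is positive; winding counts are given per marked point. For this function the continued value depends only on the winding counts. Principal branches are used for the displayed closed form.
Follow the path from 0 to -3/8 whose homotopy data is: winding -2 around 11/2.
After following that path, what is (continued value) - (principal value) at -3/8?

The rational part is single-valued and drops out of the difference; each branch term changes only by its own monodromy.
(-8/13)*log(1 - γ/(11/2)): each positive loop around 11/2 adds 2*pi*i to the log, so winding -2 contributes (-8/13)*(-2)*2*pi*i = (32/13)*pi*i.
Summing the contributions at γ = -3/8 gives (32/13)*pi*i.

Continued minus principal equals (32/13)*pi*i.


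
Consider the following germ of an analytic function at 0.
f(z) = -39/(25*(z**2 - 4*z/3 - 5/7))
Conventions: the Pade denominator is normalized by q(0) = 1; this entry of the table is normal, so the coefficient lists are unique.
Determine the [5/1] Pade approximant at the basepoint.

The Pade approximant has numerator coefficients [273/125, 1870407/1491500, 267246/372875, 3969/9500, 83349/372875, 250047/1491500]; denominator coefficients [1, 5679253/2326740].

Taylor coefficients needed (expand at 0): a_0 = 273/125, a_1 = -2548/625, a_2 = 100009/9375, a_3 = -3602872/140625, a_4 = 132383251/2109375, a_5 = -4841635708/31640625, a_6 = 177266523889/474609375.
Write the denominator as Q(z) = 1 + q1*z. Requiring Q*f - P = O(z^7) with deg P <= 5 kills the coefficients of z^6..z^6 in Q*f:
  z^6: a_6 + q1*a_5 = 0, i.e. 177266523889/474609375 + (-4841635708/31640625)*q1 = 0.
Solving this linear system: q1 = 5679253/2326740.
The numerator is Q*f truncated at degree 5: P0 = a_0 = 273/125; P1 = a_1 + q1*a_0 = 1870407/1491500; P2 = a_2 + q1*a_1 = 267246/372875; P3 = a_3 + q1*a_2 = 3969/9500; P4 = a_4 + q1*a_3 = 83349/372875; P5 = a_5 + q1*a_4 = 250047/1491500.


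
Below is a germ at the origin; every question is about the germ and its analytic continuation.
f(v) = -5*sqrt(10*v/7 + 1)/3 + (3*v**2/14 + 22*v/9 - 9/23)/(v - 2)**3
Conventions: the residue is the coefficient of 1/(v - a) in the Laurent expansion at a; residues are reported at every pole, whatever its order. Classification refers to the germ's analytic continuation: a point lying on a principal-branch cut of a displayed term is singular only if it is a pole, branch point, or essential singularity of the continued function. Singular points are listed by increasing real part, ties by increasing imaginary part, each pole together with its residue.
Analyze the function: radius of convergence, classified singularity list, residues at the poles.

Denominator factor (v - 2)^3: pole of order 3 at 2, modulus 2.
Branch term (-5/3)*sqrt(1 - v/(-7/10)): its argument vanishes at v = -7/10, a square-root branch point, modulus 7/10.
The radius of convergence is the smallest modulus among the singular points: 7/10.
The branch term is analytic at 2 and contributes nothing to the residue; only the rational part matters.
At the order-3 pole 2 set g(v) = (v - (2))^3*(rational part) = 3*v**2/14 + 22*v/9 - 9/23.
Order-3 pole: residue = g''(a)/2; g''(2) = 3/7, so the residue is 3/14.
List the singular points by increasing real part (a conjugate pair: the negative imaginary part first).

Radius of convergence at 0: 7/10.
At -7/10: an algebraic (square-root) branch point.
At 2: a pole of order 3; residue 3/14.


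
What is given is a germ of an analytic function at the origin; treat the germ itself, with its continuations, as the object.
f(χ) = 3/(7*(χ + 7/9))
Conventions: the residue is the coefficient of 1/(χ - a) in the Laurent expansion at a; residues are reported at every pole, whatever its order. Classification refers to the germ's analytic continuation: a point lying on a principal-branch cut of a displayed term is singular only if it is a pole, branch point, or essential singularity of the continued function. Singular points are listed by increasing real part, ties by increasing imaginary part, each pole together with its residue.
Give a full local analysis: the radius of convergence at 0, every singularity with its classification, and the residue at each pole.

Denominator factor (χ + 7/9): pole of order 1 at -7/9, modulus 7/9.
The radius of convergence is the smallest modulus among the singular points: 7/9.
At the order-1 pole -7/9 set g(χ) = (χ - (-7/9))*f(χ) = 3/7.
Simple pole: residue = g(a) at a = -7/9, which is 3/7.

Radius of convergence at 0: 7/9.
At -7/9: a pole of order 1; residue 3/7.


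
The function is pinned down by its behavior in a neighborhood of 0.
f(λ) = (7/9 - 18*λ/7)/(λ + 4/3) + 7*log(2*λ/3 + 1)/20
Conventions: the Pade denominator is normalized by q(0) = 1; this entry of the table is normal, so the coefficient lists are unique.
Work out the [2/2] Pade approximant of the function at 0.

Taylor coefficients needed (expand at 0): a_0 = 7/12, a_1 = -3583/1680, a_2 = 34207/20160, a_3 = -940837/725760, a_4 = 2847599/2903040.
Write the denominator as Q(λ) = 1 + q1*λ + q2*λ^2. Requiring Q*f - P = O(λ^5) with deg P <= 2 kills the coefficients of λ^3..λ^4 in Q*f:
  λ^3: a_3 + q1*a_2 + q2*a_1 = 0, i.e. -940837/725760 + (34207/20160)*q1 + (-3583/1680)*q2 = 0.
  λ^4: a_4 + q1*a_3 + q2*a_2 = 0, i.e. 2847599/2903040 + (-940837/725760)*q1 + (34207/20160)*q2 = 0.
Solving this linear system: q1 = 4016249/4265436, q2 = 5423399/38388924.
The numerator is Q*f truncated at degree 2: P0 = a_0 = 7/12; P1 = a_1 + q1*a_0 = -101313689/63981540; P2 = a_2 + q1*a_1 + q2*a_0 = -1845777943/8061674040.

The Pade approximant has numerator coefficients [7/12, -101313689/63981540, -1845777943/8061674040]; denominator coefficients [1, 4016249/4265436, 5423399/38388924].


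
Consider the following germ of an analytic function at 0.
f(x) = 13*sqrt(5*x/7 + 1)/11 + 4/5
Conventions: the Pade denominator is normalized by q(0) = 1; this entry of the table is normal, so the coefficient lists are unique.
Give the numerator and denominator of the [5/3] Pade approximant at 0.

Taylor coefficients needed (expand at 0): a_0 = 109/55, a_1 = 65/154, a_2 = -325/4312, a_3 = 1625/60368, a_4 = -40625/3380608, a_5 = 40625/6761216, a_6 = -609375/189314048, a_7 = 3046875/1686616064, a_8 = -198046875/188900999168.
Write the denominator as Q(x) = 1 + q1*x + q2*x^2 + q3*x^3. Requiring Q*f - P = O(x^9) with deg P <= 5 kills the coefficients of x^6..x^8 in Q*f:
  x^6: a_6 + q1*a_5 + q2*a_4 + q3*a_3 = 0, i.e. -609375/189314048 + (40625/6761216)*q1 + (-40625/3380608)*q2 + (1625/60368)*q3 = 0.
  x^7: a_7 + q1*a_6 + q2*a_5 + q3*a_4 = 0, i.e. 3046875/1686616064 + (-609375/189314048)*q1 + (40625/6761216)*q2 + (-40625/3380608)*q3 = 0.
  x^8: a_8 + q1*a_7 + q2*a_6 + q3*a_5 = 0, i.e. -198046875/188900999168 + (3046875/1686616064)*q1 + (-609375/189314048)*q2 + (40625/6761216)*q3 = 0.
Solving this linear system: q1 = 135/112, q2 = 675/1568, q3 = 1875/43904.
The numerator is Q*f truncated at degree 5: P0 = a_0 = 109/55; P1 = a_1 + q1*a_0 = 3463/1232; P2 = a_2 + q1*a_1 + q2*a_0 = 1585/1232; P3 = a_3 + q1*a_2 + q2*a_1 + q3*a_0 = 48875/241472; P4 = a_4 + q1*a_3 + q2*a_2 + q3*a_1 = 40625/6761216; P5 = a_5 + q1*a_4 + q2*a_3 + q3*a_2 = -40625/378628096.

The Pade approximant has numerator coefficients [109/55, 3463/1232, 1585/1232, 48875/241472, 40625/6761216, -40625/378628096]; denominator coefficients [1, 135/112, 675/1568, 1875/43904].


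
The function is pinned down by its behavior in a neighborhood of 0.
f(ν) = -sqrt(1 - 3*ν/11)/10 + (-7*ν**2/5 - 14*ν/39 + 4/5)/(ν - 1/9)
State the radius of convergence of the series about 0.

Denominator factor (ν - 1/9): pole of order 1 at 1/9, modulus 1/9.
Branch term (-1/10)*sqrt(1 - ν/(11/3)): its argument vanishes at ν = 11/3, a square-root branch point, modulus 11/3.
The radius of convergence is the smallest modulus among the singular points: 1/9.

The radius of convergence is 1/9.


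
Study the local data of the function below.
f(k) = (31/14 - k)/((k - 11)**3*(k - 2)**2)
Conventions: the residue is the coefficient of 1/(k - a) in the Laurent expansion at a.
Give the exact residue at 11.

The residue is -13/10206.

At the order-3 pole 11 set g(k) = (k - (11))^3*f(k) = (31/14 - k)/(k - 2)**2.
Order-3 pole: residue = g''(a)/2; g''(11) = -13/5103, so the residue is -13/10206.


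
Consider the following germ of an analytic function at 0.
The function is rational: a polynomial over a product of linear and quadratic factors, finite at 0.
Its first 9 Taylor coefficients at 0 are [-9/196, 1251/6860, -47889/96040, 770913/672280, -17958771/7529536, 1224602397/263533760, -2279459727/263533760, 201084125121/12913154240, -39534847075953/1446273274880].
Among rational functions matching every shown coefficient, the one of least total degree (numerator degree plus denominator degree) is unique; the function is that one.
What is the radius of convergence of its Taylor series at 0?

No rational of total degree below 7 reproduces all 9 coefficients; solving the [1/6] Pade equations on them gives f(w) = (-3*w/5 - 1)/((w + 2/3)**2*(w**2 - 11*w/2 - 7)**2), whose expansion matches every shown term.
Denominator factor (w + 2/3)^2: pole of order 2 at -2/3, modulus 2/3.
Denominator factor (w**2 - 11*w/2 - 7)^2: discriminant 233/4, real irrational roots 11/4 + (1/4)*sqrt(233) and 11/4 - (1/4)*sqrt(233); poles of order 2, moduli 11/4 + (1/4)*sqrt(233) and -11/4 + (1/4)*sqrt(233).
The radius of convergence is the smallest modulus among the singular points: 2/3.

The radius of convergence is 2/3.


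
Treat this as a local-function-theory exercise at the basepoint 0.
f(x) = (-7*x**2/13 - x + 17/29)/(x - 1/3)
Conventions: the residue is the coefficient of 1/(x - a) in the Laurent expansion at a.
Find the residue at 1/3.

The residue is 655/3393.

At the order-1 pole 1/3 set g(x) = (x - (1/3))*f(x) = -7*x**2/13 - x + 17/29.
Simple pole: residue = g(a) at a = 1/3, which is 655/3393.


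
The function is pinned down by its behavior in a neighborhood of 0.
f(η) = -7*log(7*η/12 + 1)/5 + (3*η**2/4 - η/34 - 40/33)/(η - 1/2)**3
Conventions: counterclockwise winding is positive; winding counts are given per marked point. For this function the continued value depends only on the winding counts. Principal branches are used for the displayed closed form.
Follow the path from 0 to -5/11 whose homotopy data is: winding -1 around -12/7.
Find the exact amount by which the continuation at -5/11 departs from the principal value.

The rational part is single-valued and drops out of the difference; each branch term changes only by its own monodromy.
(-7/5)*log(1 - η/(-12/7)): each positive loop around -12/7 adds 2*pi*i to the log, so winding -1 contributes (-7/5)*(-1)*2*pi*i = (14/5)*pi*i.
Summing the contributions at η = -5/11 gives (14/5)*pi*i.

Continued minus principal equals (14/5)*pi*i.


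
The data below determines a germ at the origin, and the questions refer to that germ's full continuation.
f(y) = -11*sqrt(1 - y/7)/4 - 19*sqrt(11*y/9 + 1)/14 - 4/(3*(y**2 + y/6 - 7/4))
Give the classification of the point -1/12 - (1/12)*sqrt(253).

The denominator factor y**2 + y/6 - 7/4 vanishes at -1/12 - (1/12)*sqrt(253) and appears to the power 1; the numerator there equals -4/3, nonzero, and no other factor vanishes.
The branch terms are analytic at this point.
Hence a pole whose order is the multiplicity, 1.

The point is a pole of order 1.


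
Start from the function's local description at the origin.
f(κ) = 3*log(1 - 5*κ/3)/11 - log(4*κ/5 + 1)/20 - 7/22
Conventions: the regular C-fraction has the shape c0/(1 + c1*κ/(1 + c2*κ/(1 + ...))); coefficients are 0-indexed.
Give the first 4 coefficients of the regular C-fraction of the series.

Taylor coefficients (expand at 0): a_0 = -7/22, a_1 = -136/275, a_2 = -2993/8250, a_3 = -79709/185625.
c0 = a_0 = -7/22. Peel one level at a time: if S = 1 + c*κ/S' with S'(0) = 1, then c is the κ-coefficient of S and S' = c*κ/(S - 1).
S_1 = c0/f = 1 + (-272/175)*κ + (117197/91875)*κ^2 + ...; c1 = -272/175.
S_2 = c1*κ/(S_1 - 1) = 1 + (117197/142800)*κ + (-16487549/49939200)*κ^2 + ...; c2 = 117197/142800.
S_3 = c2*κ/(S_2 - 1) = 1 + (115412843/286898256)*κ + ...; c3 = 115412843/286898256.

The regular C-fraction coefficients are [-7/22, -272/175, 117197/142800, 115412843/286898256].


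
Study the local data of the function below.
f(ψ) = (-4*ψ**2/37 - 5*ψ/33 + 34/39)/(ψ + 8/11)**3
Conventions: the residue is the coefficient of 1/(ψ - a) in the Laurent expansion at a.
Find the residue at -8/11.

The residue is -4/37.

At the order-3 pole -8/11 set g(ψ) = (ψ - (-8/11))^3*f(ψ) = -4*ψ**2/37 - 5*ψ/33 + 34/39.
Order-3 pole: residue = g''(a)/2; g''(-8/11) = -8/37, so the residue is -4/37.


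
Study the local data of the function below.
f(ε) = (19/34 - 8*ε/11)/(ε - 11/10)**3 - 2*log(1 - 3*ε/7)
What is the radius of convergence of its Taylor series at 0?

Denominator factor (ε - 11/10)^3: pole of order 3 at 11/10, modulus 11/10.
Branch term (-2)*log(1 - ε/(7/3)): its argument vanishes at ε = 7/3, a logarithmic branch point, modulus 7/3.
The radius of convergence is the smallest modulus among the singular points: 11/10.

The radius of convergence is 11/10.


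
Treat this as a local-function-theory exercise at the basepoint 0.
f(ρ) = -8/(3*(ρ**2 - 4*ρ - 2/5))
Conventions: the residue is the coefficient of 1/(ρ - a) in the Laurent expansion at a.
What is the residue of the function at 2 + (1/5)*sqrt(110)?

The factor ρ**2 - 4*ρ - 2/5 splits as (ρ - a)(ρ - a') with a = 2 + (1/5)*sqrt(110), a' = 2 - (1/5)*sqrt(110). At the order-1 pole a set g(ρ) = (ρ - a)*f(ρ) = [-8/3] / (ρ - a').
Simple pole: residue = g(a) at a = 2 + (1/5)*sqrt(110), which is -(2/33)*sqrt(110).

The residue is -(2/33)*sqrt(110).


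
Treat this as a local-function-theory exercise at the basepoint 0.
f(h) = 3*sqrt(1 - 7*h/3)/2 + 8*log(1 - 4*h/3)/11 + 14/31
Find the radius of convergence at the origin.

Branch term (3/2)*sqrt(1 - h/(3/7)): its argument vanishes at h = 3/7, a square-root branch point, modulus 3/7.
Branch term (8/11)*log(1 - h/(3/4)): its argument vanishes at h = 3/4, a logarithmic branch point, modulus 3/4.
The radius of convergence is the smallest modulus among the singular points: 3/7.

The radius of convergence is 3/7.


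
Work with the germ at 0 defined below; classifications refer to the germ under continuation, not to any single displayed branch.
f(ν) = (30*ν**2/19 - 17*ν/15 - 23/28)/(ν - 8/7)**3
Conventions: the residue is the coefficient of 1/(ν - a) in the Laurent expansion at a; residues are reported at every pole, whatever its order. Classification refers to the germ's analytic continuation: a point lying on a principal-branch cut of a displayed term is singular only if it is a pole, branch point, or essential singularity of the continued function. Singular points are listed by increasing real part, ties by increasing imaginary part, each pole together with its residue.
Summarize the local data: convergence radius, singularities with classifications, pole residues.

Denominator factor (ν - 8/7)^3: pole of order 3 at 8/7, modulus 8/7.
The radius of convergence is the smallest modulus among the singular points: 8/7.
At the order-3 pole 8/7 set g(ν) = (ν - (8/7))^3*f(ν) = 30*ν**2/19 - 17*ν/15 - 23/28.
Order-3 pole: residue = g''(a)/2; g''(8/7) = 60/19, so the residue is 30/19.

Radius of convergence at 0: 8/7.
At 8/7: a pole of order 3; residue 30/19.
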